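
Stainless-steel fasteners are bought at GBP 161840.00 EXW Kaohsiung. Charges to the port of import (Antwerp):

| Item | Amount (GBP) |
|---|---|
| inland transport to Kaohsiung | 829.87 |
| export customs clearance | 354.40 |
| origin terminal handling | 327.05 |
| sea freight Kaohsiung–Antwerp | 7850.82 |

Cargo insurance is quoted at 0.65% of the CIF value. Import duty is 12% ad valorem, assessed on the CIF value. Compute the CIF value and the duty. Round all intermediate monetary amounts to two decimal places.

Let C be the CIF value. C = EXW price + pre-shipment costs + freight + 0.65% × C
C − 0.65% × C = 161840.00 + 829.87 + 354.40 + 327.05 + 7850.82
0.9935 × C = 171202.14
C = 171202.14 / 0.9935 = 172322.23
Insurance premium = 0.65% × 172322.23 = 1120.09
Import duty = 172322.23 × 12% = 20678.67

CIF value: GBP 172322.23; import duty: GBP 20678.67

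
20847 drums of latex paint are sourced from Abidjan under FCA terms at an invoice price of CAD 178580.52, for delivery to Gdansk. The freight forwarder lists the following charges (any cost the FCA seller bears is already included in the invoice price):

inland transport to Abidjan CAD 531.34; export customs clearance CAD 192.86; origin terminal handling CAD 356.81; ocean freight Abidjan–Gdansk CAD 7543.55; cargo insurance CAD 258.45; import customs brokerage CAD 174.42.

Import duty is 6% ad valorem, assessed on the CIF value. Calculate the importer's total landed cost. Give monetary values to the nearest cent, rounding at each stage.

FCA: the seller delivers export-cleared goods to the carrier; the buyer bears costs from that point.
Already in the invoice (seller's account under FCA): inland to port, export clearance — exclude.
CIF value = FCA price + origin terminal + freight + insurance = 178580.52 + 356.81 + 7543.55 + 258.45 = 186739.33
Import duty = 186739.33 × 6% = 11204.36
Buyer bears: origin terminal 356.81 + freight 7543.55 + insurance 258.45 + brokerage 174.42 + duty 11204.36 = 19537.59
Landed cost = invoice 178580.52 + 19537.59 = 198118.11

Total landed cost: CAD 198118.11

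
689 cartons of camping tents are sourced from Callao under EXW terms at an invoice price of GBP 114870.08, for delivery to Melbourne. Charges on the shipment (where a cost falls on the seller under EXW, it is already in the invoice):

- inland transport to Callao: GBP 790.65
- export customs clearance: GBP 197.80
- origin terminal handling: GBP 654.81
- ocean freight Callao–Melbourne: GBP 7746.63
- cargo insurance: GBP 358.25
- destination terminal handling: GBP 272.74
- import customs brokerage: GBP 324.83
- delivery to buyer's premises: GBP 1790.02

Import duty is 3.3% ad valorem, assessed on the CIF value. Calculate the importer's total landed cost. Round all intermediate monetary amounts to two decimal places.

EXW: the seller makes goods available at their premises; the buyer bears all onward costs.
CIF value = EXW price + inland to port + export clearance + origin terminal + freight + insurance = 114870.08 + 790.65 + 197.80 + 654.81 + 7746.63 + 358.25 = 124618.22
Import duty = 124618.22 × 3.3% = 4112.40
Buyer bears: inland to port 790.65 + export clearance 197.80 + origin terminal 654.81 + freight 7746.63 + insurance 358.25 + destination terminal 272.74 + brokerage 324.83 + delivery 1790.02 + duty 4112.40 = 16248.13
Landed cost = invoice 114870.08 + 16248.13 = 131118.21

Total landed cost: GBP 131118.21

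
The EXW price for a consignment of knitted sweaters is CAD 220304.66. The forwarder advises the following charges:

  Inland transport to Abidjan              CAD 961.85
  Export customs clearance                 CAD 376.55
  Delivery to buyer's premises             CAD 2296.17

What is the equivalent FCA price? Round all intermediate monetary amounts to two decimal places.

FCA price: CAD 221643.06

Not relevant to the conversion: delivery — on the buyer under both terms; not part of either seller's price.
From EXW to FCA, the seller additionally bears: inland to port, export clearance.
FCA price = 220304.66 + 961.85 + 376.55 = 221643.06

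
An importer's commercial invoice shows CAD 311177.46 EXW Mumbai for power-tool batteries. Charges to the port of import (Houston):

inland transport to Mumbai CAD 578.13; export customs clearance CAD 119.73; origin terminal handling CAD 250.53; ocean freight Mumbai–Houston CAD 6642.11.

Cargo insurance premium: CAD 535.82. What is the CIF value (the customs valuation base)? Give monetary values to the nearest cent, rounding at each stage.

CIF = EXW price + pre-shipment costs + freight + insurance
CIF = 311177.46 + 578.13 + 119.73 + 250.53 + 6642.11 + 535.82 = 319303.78

CIF value: CAD 319303.78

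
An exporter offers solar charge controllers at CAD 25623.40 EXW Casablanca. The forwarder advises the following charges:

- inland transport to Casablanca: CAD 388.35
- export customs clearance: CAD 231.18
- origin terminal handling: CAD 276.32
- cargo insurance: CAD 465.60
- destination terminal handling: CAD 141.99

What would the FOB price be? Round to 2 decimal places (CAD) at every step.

FOB price: CAD 26519.25

Not relevant to the conversion: insurance, destination terminal — on the buyer under both terms; not part of either seller's price.
From EXW to FOB, the seller additionally bears: inland to port, export clearance, origin terminal.
FOB price = 25623.40 + 388.35 + 231.18 + 276.32 = 26519.25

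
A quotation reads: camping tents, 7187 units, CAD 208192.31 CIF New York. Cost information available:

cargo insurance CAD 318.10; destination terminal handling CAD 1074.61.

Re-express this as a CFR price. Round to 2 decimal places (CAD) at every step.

CFR price: CAD 207874.21

Not relevant to the conversion: destination terminal — on the buyer under both terms; not part of either seller's price.
From CIF to CFR, the seller no longer bears: insurance.
CFR price = 208192.31 − 318.10 = 207874.21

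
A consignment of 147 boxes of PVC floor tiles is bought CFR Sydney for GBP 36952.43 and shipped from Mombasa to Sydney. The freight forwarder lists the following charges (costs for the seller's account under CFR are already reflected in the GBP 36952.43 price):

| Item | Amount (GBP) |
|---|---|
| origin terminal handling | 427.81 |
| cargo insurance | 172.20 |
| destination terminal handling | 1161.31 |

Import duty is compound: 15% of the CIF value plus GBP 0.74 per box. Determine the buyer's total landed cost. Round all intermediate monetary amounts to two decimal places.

CFR: the seller pays costs through ocean freight to the destination port, but not insurance.
Already in the invoice (seller's account under CFR): origin terminal — exclude.
CIF value = CFR price + insurance = 36952.43 + 172.20 = 37124.63
Ad valorem component: 37124.63 × 15% = 5568.69
Specific component: 147 × 0.74 = 108.78
Import duty = 5568.69 + 108.78 = 5677.47
Buyer bears: insurance 172.20 + destination terminal 1161.31 + duty 5677.47 = 7010.98
Landed cost = invoice 36952.43 + 7010.98 = 43963.41

Total landed cost: GBP 43963.41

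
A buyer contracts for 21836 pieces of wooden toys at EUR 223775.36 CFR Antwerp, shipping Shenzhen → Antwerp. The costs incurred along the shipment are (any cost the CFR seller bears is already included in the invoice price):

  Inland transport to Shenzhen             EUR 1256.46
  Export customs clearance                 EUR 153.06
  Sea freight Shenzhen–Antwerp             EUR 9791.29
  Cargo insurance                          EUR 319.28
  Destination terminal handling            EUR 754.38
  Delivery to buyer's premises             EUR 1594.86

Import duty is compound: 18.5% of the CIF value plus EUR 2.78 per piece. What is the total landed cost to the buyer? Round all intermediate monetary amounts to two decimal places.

CFR: the seller pays costs through ocean freight to the destination port, but not insurance.
Already in the invoice (seller's account under CFR): inland to port, export clearance, freight — exclude.
CIF value = CFR price + insurance = 223775.36 + 319.28 = 224094.64
Ad valorem component: 224094.64 × 18.5% = 41457.51
Specific component: 21836 × 2.78 = 60704.08
Import duty = 41457.51 + 60704.08 = 102161.59
Buyer bears: insurance 319.28 + destination terminal 754.38 + delivery 1594.86 + duty 102161.59 = 104830.11
Landed cost = invoice 223775.36 + 104830.11 = 328605.47

Total landed cost: EUR 328605.47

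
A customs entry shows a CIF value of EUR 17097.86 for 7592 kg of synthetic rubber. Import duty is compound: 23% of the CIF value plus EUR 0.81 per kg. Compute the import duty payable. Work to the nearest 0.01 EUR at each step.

Ad valorem component: 17097.86 × 23% = 3932.51
Specific component: 7592 × 0.81 = 6149.52
Import duty = 3932.51 + 6149.52 = 10082.03

Import duty: EUR 10082.03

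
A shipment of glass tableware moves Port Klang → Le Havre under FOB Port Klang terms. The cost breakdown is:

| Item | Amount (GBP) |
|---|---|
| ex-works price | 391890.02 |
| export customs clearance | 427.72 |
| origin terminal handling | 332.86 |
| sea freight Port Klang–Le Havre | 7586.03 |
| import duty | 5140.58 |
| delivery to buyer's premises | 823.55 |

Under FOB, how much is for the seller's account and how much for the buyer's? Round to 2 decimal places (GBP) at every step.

Seller: GBP 392650.60; buyer: GBP 13550.16

FOB: the seller bears costs until goods are on board at the origin port; the buyer bears freight, insurance and all costs thereafter.
Seller's account: goods 391890.02 + export clearance 427.72 + origin terminal 332.86 = 392650.60
Buyer's account: freight 7586.03 + duty 5140.58 + delivery 823.55 = 13550.16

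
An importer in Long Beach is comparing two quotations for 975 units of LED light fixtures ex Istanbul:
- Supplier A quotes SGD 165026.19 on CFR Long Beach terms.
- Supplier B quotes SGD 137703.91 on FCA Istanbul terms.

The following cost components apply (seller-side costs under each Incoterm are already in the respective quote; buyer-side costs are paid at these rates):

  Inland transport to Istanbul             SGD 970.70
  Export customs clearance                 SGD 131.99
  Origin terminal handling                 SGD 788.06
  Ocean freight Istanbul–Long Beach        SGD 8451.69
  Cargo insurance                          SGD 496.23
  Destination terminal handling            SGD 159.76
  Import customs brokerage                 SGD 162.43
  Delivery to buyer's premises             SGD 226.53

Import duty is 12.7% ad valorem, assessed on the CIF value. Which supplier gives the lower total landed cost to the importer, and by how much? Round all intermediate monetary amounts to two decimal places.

Supplier B is cheaper by SGD 20379.01

Supplier A (CFR):
CIF value = CFR price + insurance = 165026.19 + 496.23 = 165522.42
Import duty = 165522.42 × 12.7% = 21021.35
Buyer bears (A): 496.23 + 159.76 + 162.43 + 226.53 = 1044.95
Landed cost (A) = invoice 165026.19 + 1044.95 + duty 21021.35 = 187092.49
Supplier B (FCA):
CIF value = FCA price + origin terminal + freight + insurance = 137703.91 + 788.06 + 8451.69 + 496.23 = 147439.89
Import duty = 147439.89 × 12.7% = 18724.87
Buyer bears (B): 788.06 + 8451.69 + 496.23 + 159.76 + 162.43 + 226.53 = 10284.70
Landed cost (B) = invoice 137703.91 + 10284.70 + duty 18724.87 = 166713.48
Difference = |187092.49 − 166713.48| = 20379.01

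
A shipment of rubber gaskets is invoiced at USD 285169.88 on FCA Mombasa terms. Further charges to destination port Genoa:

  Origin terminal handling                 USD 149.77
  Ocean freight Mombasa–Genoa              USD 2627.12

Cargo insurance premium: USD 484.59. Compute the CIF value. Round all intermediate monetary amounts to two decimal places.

CIF value: USD 288431.36

CIF = FCA price + pre-shipment costs + freight + insurance
CIF = 285169.88 + 149.77 + 2627.12 + 484.59 = 288431.36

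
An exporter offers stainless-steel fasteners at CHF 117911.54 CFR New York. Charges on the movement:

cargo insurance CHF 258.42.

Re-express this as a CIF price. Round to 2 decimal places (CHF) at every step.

From CFR to CIF, the seller additionally bears: insurance.
CIF price = 117911.54 + 258.42 = 118169.96

CIF price: CHF 118169.96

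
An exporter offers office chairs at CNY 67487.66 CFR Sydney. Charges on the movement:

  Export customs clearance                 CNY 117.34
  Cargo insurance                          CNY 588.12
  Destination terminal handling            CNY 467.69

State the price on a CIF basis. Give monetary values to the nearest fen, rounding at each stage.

CIF price: CNY 68075.78

Not relevant to the conversion: export clearance — on the seller under both CFR and CIF; already in the CFR price and stays in the CIF price. destination terminal — on the buyer under both terms; not part of either seller's price.
From CFR to CIF, the seller additionally bears: insurance.
CIF price = 67487.66 + 588.12 = 68075.78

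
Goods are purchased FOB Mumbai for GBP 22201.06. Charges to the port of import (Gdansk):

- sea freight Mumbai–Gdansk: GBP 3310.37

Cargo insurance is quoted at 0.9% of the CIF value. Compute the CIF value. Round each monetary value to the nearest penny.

Let C be the CIF value. C = FOB price + freight + 0.9% × C
C − 0.9% × C = 22201.06 + 3310.37
0.991 × C = 25511.43
C = 25511.43 / 0.991 = 25743.12
Insurance premium = 0.9% × 25743.12 = 231.69

CIF value: GBP 25743.12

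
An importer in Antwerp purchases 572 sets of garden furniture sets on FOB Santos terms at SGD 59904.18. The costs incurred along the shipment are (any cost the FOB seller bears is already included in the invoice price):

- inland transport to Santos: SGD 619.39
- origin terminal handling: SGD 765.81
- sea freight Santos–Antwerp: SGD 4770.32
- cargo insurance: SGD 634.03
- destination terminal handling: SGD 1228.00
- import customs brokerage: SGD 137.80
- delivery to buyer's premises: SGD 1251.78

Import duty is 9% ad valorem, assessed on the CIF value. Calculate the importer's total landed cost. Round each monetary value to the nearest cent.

Total landed cost: SGD 73803.88

FOB: the seller bears costs until goods are on board at the origin port; the buyer bears freight, insurance and all costs thereafter.
Already in the invoice (seller's account under FOB): inland to port, origin terminal — exclude.
CIF value = FOB price + freight + insurance = 59904.18 + 4770.32 + 634.03 = 65308.53
Import duty = 65308.53 × 9% = 5877.77
Buyer bears: freight 4770.32 + insurance 634.03 + destination terminal 1228.00 + brokerage 137.80 + delivery 1251.78 + duty 5877.77 = 13899.70
Landed cost = invoice 59904.18 + 13899.70 = 73803.88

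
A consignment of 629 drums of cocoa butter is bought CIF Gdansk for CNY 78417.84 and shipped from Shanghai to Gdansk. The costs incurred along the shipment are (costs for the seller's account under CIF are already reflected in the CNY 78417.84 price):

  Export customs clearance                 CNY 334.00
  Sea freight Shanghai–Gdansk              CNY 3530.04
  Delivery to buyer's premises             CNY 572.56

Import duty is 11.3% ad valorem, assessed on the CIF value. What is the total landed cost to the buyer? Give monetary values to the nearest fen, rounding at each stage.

CIF: the seller pays costs through ocean freight and marine insurance to the destination port.
Already in the invoice (seller's account under CIF): export clearance, freight — exclude.
The CIF price already equals the CIF value: 78417.84
Import duty = 78417.84 × 11.3% = 8861.22
Buyer bears: delivery 572.56 + duty 8861.22 = 9433.78
Landed cost = invoice 78417.84 + 9433.78 = 87851.62

Total landed cost: CNY 87851.62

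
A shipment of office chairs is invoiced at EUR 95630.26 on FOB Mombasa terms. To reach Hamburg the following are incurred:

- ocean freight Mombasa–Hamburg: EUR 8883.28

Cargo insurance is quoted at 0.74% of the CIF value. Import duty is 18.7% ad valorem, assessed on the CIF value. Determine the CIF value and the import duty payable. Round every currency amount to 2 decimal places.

Let C be the CIF value. C = FOB price + freight + 0.74% × C
C − 0.74% × C = 95630.26 + 8883.28
0.9926 × C = 104513.54
C = 104513.54 / 0.9926 = 105292.71
Insurance premium = 0.74% × 105292.71 = 779.17
Import duty = 105292.71 × 18.7% = 19689.74

CIF value: EUR 105292.71; import duty: EUR 19689.74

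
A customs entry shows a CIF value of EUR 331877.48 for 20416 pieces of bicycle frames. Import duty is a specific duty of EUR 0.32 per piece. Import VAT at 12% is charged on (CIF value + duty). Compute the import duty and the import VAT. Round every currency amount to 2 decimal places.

Import duty = 20416 × 0.32 = 6533.12
VAT base = CIF + duty = 331877.48 + 6533.12 = 338410.60
Import VAT = 338410.60 × 12% = 40609.27

Import duty: EUR 6533.12; import VAT: EUR 40609.27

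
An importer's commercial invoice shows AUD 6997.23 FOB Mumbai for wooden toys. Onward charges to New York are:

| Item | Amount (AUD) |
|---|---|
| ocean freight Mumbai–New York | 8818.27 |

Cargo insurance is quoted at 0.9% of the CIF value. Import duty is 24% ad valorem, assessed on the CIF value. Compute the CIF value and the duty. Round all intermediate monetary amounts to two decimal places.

CIF value: AUD 15959.13; import duty: AUD 3830.19

Let C be the CIF value. C = FOB price + freight + 0.9% × C
C − 0.9% × C = 6997.23 + 8818.27
0.991 × C = 15815.50
C = 15815.50 / 0.991 = 15959.13
Insurance premium = 0.9% × 15959.13 = 143.63
Import duty = 15959.13 × 24% = 3830.19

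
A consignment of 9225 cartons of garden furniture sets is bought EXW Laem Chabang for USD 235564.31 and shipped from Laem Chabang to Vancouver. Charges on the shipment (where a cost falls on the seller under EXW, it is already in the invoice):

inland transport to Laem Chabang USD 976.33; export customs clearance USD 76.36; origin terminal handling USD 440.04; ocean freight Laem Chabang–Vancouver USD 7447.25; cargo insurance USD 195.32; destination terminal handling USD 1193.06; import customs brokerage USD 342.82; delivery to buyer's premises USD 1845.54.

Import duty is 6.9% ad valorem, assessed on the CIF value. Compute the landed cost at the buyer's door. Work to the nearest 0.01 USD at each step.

Total landed cost: USD 264965.30

EXW: the seller makes goods available at their premises; the buyer bears all onward costs.
CIF value = EXW price + inland to port + export clearance + origin terminal + freight + insurance = 235564.31 + 976.33 + 76.36 + 440.04 + 7447.25 + 195.32 = 244699.61
Import duty = 244699.61 × 6.9% = 16884.27
Buyer bears: inland to port 976.33 + export clearance 76.36 + origin terminal 440.04 + freight 7447.25 + insurance 195.32 + destination terminal 1193.06 + brokerage 342.82 + delivery 1845.54 + duty 16884.27 = 29400.99
Landed cost = invoice 235564.31 + 29400.99 = 264965.30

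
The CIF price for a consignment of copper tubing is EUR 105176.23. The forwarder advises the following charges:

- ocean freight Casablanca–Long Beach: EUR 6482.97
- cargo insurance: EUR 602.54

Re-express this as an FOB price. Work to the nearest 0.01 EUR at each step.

From CIF to FOB, the seller no longer bears: freight, insurance.
FOB price = 105176.23 − 6482.97 − 602.54 = 98090.72

FOB price: EUR 98090.72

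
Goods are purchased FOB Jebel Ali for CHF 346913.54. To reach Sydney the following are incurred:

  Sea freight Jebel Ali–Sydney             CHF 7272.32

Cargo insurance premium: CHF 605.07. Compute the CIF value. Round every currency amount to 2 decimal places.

CIF value: CHF 354790.93

CIF = FOB price + freight + insurance
CIF = 346913.54 + 7272.32 + 605.07 = 354790.93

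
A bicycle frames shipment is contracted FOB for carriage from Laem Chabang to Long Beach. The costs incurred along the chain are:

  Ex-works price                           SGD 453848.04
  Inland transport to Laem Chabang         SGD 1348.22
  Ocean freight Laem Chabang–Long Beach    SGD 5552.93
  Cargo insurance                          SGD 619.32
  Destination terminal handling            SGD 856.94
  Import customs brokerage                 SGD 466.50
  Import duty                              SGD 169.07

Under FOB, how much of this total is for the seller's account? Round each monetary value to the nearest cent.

FOB: the seller bears costs until goods are on board at the origin port; the buyer bears freight, insurance and all costs thereafter.
Seller's account: goods 453848.04 + inland to port 1348.22 = 455196.26
Buyer's account: freight 5552.93 + insurance 619.32 + destination terminal 856.94 + brokerage 466.50 + duty 169.07 = 7664.76

Seller's account: SGD 455196.26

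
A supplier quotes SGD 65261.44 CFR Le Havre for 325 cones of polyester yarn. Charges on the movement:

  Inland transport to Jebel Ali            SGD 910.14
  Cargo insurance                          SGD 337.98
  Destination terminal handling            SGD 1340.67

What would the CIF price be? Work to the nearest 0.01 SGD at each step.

CIF price: SGD 65599.42

Not relevant to the conversion: inland to port — on the seller under both CFR and CIF; already in the CFR price and stays in the CIF price. destination terminal — on the buyer under both terms; not part of either seller's price.
From CFR to CIF, the seller additionally bears: insurance.
CIF price = 65261.44 + 337.98 = 65599.42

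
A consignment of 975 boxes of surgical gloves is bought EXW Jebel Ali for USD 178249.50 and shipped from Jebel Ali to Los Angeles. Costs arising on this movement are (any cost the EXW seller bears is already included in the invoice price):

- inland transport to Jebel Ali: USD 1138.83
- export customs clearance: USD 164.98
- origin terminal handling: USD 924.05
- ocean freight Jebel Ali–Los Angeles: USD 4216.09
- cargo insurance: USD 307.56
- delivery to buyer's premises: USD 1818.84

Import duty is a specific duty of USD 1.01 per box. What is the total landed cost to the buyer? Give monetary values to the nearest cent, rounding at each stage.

Total landed cost: USD 187804.60

EXW: the seller makes goods available at their premises; the buyer bears all onward costs.
CIF value = EXW price + inland to port + export clearance + origin terminal + freight + insurance = 178249.50 + 1138.83 + 164.98 + 924.05 + 4216.09 + 307.56 = 185001.01
Import duty = 975 × 1.01 = 984.75
Buyer bears: inland to port 1138.83 + export clearance 164.98 + origin terminal 924.05 + freight 4216.09 + insurance 307.56 + delivery 1818.84 + duty 984.75 = 9555.10
Landed cost = invoice 178249.50 + 9555.10 = 187804.60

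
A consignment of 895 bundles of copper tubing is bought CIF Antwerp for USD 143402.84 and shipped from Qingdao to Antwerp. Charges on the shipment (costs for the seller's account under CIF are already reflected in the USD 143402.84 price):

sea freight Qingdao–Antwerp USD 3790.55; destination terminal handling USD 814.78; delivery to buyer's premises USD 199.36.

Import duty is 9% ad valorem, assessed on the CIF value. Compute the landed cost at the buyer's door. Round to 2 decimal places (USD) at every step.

Total landed cost: USD 157323.24

CIF: the seller pays costs through ocean freight and marine insurance to the destination port.
Already in the invoice (seller's account under CIF): freight — exclude.
The CIF price already equals the CIF value: 143402.84
Import duty = 143402.84 × 9% = 12906.26
Buyer bears: destination terminal 814.78 + delivery 199.36 + duty 12906.26 = 13920.40
Landed cost = invoice 143402.84 + 13920.40 = 157323.24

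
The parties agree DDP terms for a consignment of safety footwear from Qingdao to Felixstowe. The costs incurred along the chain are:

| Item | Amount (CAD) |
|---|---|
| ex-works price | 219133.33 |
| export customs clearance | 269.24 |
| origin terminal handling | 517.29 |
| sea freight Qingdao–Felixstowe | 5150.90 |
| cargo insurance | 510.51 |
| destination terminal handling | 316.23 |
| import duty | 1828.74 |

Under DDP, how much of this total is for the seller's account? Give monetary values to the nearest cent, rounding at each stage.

DDP: the seller bears all costs including import duty.
Seller's account: goods 219133.33 + export clearance 269.24 + origin terminal 517.29 + freight 5150.90 + insurance 510.51 + destination terminal 316.23 + duty 1828.74 = 227726.24
Buyer's account: 0.00

Seller's account: CAD 227726.24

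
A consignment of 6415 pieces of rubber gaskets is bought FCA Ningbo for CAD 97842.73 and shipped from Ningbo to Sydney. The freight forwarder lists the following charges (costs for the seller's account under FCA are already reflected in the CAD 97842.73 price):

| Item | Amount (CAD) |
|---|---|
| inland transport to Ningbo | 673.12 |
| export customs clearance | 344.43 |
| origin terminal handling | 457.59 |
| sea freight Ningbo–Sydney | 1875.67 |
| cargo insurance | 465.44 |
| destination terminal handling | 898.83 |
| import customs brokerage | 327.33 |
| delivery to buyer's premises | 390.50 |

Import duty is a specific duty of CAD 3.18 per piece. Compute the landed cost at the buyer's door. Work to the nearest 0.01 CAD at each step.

FCA: the seller delivers export-cleared goods to the carrier; the buyer bears costs from that point.
Already in the invoice (seller's account under FCA): inland to port, export clearance — exclude.
CIF value = FCA price + origin terminal + freight + insurance = 97842.73 + 457.59 + 1875.67 + 465.44 = 100641.43
Import duty = 6415 × 3.18 = 20399.70
Buyer bears: origin terminal 457.59 + freight 1875.67 + insurance 465.44 + destination terminal 898.83 + brokerage 327.33 + delivery 390.50 + duty 20399.70 = 24815.06
Landed cost = invoice 97842.73 + 24815.06 = 122657.79

Total landed cost: CAD 122657.79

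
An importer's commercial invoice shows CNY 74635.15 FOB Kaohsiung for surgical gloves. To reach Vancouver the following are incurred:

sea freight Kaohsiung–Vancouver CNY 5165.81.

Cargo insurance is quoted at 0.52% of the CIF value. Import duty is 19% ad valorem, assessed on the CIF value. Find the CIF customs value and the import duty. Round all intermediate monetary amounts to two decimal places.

Let C be the CIF value. C = FOB price + freight + 0.52% × C
C − 0.52% × C = 74635.15 + 5165.81
0.9948 × C = 79800.96
C = 79800.96 / 0.9948 = 80218.09
Insurance premium = 0.52% × 80218.09 = 417.13
Import duty = 80218.09 × 19% = 15241.44

CIF value: CNY 80218.09; import duty: CNY 15241.44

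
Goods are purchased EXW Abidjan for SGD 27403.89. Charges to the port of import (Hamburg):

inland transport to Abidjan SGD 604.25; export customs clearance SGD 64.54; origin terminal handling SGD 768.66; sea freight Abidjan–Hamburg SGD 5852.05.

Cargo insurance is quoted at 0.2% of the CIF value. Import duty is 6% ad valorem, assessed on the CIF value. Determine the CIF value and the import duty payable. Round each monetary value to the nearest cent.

Let C be the CIF value. C = EXW price + pre-shipment costs + freight + 0.2% × C
C − 0.2% × C = 27403.89 + 604.25 + 64.54 + 768.66 + 5852.05
0.998 × C = 34693.39
C = 34693.39 / 0.998 = 34762.92
Insurance premium = 0.2% × 34762.92 = 69.53
Import duty = 34762.92 × 6% = 2085.78

CIF value: SGD 34762.92; import duty: SGD 2085.78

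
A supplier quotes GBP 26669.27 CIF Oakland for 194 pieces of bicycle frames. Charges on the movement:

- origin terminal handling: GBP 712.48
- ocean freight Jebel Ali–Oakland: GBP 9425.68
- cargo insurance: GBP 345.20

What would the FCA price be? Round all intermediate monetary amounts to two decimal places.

FCA price: GBP 16185.91

From CIF to FCA, the seller no longer bears: origin terminal, freight, insurance.
FCA price = 26669.27 − 712.48 − 9425.68 − 345.20 = 16185.91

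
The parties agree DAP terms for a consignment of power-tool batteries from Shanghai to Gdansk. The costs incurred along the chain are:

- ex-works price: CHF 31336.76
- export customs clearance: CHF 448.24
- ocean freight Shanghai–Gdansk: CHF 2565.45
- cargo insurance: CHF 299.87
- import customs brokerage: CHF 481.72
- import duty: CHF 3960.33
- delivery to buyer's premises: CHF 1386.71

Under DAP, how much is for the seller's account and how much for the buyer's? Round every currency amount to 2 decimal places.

Seller: CHF 36037.03; buyer: CHF 4442.05

DAP: the seller bears all costs to the named destination except import duty and clearance.
Seller's account: goods 31336.76 + export clearance 448.24 + freight 2565.45 + insurance 299.87 + delivery 1386.71 = 36037.03
Buyer's account: brokerage 481.72 + duty 3960.33 = 4442.05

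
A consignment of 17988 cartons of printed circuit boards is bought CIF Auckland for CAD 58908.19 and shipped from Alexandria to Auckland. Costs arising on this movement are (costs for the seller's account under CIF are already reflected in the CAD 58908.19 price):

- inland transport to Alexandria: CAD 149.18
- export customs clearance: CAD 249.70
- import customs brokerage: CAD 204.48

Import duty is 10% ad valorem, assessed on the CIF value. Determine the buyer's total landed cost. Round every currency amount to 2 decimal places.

CIF: the seller pays costs through ocean freight and marine insurance to the destination port.
Already in the invoice (seller's account under CIF): inland to port, export clearance — exclude.
The CIF price already equals the CIF value: 58908.19
Import duty = 58908.19 × 10% = 5890.82
Buyer bears: brokerage 204.48 + duty 5890.82 = 6095.30
Landed cost = invoice 58908.19 + 6095.30 = 65003.49

Total landed cost: CAD 65003.49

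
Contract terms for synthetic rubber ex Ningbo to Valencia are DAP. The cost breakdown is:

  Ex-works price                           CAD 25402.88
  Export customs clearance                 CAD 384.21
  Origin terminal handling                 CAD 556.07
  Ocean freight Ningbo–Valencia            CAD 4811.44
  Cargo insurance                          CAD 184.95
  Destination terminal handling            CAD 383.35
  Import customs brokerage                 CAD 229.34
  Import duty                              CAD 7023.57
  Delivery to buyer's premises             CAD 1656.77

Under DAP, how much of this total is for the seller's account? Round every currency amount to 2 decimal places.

DAP: the seller bears all costs to the named destination except import duty and clearance.
Seller's account: goods 25402.88 + export clearance 384.21 + origin terminal 556.07 + freight 4811.44 + insurance 184.95 + destination terminal 383.35 + delivery 1656.77 = 33379.67
Buyer's account: brokerage 229.34 + duty 7023.57 = 7252.91

Seller's account: CAD 33379.67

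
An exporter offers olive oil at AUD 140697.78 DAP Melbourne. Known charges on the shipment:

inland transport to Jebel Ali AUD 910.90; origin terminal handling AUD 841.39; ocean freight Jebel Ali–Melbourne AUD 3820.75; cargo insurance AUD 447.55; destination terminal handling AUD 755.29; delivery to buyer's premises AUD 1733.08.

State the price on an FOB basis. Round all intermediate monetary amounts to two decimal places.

FOB price: AUD 133941.11

Not relevant to the conversion: origin terminal, inland to port — on the seller under both DAP and FOB; already in the DAP price and stays in the FOB price.
From DAP to FOB, the seller no longer bears: freight, insurance, destination terminal, delivery.
FOB price = 140697.78 − 3820.75 − 447.55 − 755.29 − 1733.08 = 133941.11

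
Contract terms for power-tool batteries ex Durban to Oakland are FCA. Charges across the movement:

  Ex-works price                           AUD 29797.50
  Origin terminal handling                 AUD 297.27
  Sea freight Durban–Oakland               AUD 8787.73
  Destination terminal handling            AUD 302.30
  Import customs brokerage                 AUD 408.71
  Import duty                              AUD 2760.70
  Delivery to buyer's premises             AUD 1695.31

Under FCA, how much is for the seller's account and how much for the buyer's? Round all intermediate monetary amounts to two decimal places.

FCA: the seller delivers export-cleared goods to the carrier; the buyer bears costs from that point.
Seller's account: goods 29797.50 = 29797.50
Buyer's account: origin terminal 297.27 + freight 8787.73 + destination terminal 302.30 + brokerage 408.71 + duty 2760.70 + delivery 1695.31 = 14252.02

Seller: AUD 29797.50; buyer: AUD 14252.02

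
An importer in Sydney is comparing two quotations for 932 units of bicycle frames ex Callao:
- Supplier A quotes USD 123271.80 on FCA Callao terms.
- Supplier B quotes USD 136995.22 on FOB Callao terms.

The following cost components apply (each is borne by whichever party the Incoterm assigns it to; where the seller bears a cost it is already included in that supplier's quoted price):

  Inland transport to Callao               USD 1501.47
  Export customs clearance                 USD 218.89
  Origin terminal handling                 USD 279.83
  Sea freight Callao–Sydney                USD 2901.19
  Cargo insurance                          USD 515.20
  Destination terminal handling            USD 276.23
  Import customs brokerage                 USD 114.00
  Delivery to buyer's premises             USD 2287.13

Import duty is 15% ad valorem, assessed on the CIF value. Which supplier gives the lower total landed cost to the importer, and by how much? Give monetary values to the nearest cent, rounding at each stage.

Supplier A (FCA):
CIF value = FCA price + origin terminal + freight + insurance = 123271.80 + 279.83 + 2901.19 + 515.20 = 126968.02
Import duty = 126968.02 × 15% = 19045.20
Buyer bears (A): 279.83 + 2901.19 + 515.20 + 276.23 + 114.00 + 2287.13 = 6373.58
Landed cost (A) = invoice 123271.80 + 6373.58 + duty 19045.20 = 148690.58
Supplier B (FOB):
CIF value = FOB price + freight + insurance = 136995.22 + 2901.19 + 515.20 = 140411.61
Import duty = 140411.61 × 15% = 21061.74
Buyer bears (B): 2901.19 + 515.20 + 276.23 + 114.00 + 2287.13 = 6093.75
Landed cost (B) = invoice 136995.22 + 6093.75 + duty 21061.74 = 164150.71
Difference = |148690.58 − 164150.71| = 15460.13

Supplier A is cheaper by USD 15460.13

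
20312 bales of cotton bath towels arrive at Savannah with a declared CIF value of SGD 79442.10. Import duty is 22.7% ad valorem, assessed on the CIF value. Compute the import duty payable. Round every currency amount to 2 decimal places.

Import duty = 79442.10 × 22.7% = 18033.36

Import duty: SGD 18033.36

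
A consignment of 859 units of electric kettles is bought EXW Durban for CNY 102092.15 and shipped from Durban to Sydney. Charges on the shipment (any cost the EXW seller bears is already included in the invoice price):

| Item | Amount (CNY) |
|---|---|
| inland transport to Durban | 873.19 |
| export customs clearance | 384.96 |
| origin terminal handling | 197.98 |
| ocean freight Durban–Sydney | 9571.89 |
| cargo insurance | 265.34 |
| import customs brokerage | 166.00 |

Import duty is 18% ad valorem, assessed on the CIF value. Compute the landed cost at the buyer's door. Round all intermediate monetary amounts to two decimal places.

Total landed cost: CNY 133960.90

EXW: the seller makes goods available at their premises; the buyer bears all onward costs.
CIF value = EXW price + inland to port + export clearance + origin terminal + freight + insurance = 102092.15 + 873.19 + 384.96 + 197.98 + 9571.89 + 265.34 = 113385.51
Import duty = 113385.51 × 18% = 20409.39
Buyer bears: inland to port 873.19 + export clearance 384.96 + origin terminal 197.98 + freight 9571.89 + insurance 265.34 + brokerage 166.00 + duty 20409.39 = 31868.75
Landed cost = invoice 102092.15 + 31868.75 = 133960.90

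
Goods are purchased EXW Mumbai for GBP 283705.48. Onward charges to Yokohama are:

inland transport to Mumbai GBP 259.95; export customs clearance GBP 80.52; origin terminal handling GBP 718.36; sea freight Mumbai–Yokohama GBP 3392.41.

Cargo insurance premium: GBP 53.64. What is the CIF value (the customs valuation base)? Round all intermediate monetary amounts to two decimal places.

CIF value: GBP 288210.36

CIF = EXW price + pre-shipment costs + freight + insurance
CIF = 283705.48 + 259.95 + 80.52 + 718.36 + 3392.41 + 53.64 = 288210.36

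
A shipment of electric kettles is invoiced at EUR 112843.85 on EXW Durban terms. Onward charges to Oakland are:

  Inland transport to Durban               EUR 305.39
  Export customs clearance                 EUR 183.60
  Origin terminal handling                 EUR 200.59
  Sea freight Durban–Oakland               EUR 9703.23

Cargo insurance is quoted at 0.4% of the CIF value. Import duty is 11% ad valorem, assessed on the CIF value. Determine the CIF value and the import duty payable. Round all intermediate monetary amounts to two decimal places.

CIF value: EUR 123731.59; import duty: EUR 13610.47

Let C be the CIF value. C = EXW price + pre-shipment costs + freight + 0.4% × C
C − 0.4% × C = 112843.85 + 305.39 + 183.60 + 200.59 + 9703.23
0.996 × C = 123236.66
C = 123236.66 / 0.996 = 123731.59
Insurance premium = 0.4% × 123731.59 = 494.93
Import duty = 123731.59 × 11% = 13610.47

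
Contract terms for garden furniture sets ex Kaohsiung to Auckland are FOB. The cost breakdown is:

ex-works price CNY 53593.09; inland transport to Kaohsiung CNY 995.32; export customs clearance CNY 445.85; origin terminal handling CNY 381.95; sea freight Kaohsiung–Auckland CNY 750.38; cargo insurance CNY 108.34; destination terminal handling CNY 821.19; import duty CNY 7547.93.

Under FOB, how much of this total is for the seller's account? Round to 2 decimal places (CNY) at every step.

Seller's account: CNY 55416.21

FOB: the seller bears costs until goods are on board at the origin port; the buyer bears freight, insurance and all costs thereafter.
Seller's account: goods 53593.09 + inland to port 995.32 + export clearance 445.85 + origin terminal 381.95 = 55416.21
Buyer's account: freight 750.38 + insurance 108.34 + destination terminal 821.19 + duty 7547.93 = 9227.84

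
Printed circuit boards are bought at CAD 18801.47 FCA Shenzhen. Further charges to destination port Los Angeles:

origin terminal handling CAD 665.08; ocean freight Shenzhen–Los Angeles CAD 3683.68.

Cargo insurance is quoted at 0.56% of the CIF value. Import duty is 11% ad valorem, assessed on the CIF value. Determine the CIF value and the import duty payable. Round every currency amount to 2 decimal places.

Let C be the CIF value. C = FCA price + pre-shipment costs + freight + 0.56% × C
C − 0.56% × C = 18801.47 + 665.08 + 3683.68
0.9944 × C = 23150.23
C = 23150.23 / 0.9944 = 23280.60
Insurance premium = 0.56% × 23280.60 = 130.37
Import duty = 23280.60 × 11% = 2560.87

CIF value: CAD 23280.60; import duty: CAD 2560.87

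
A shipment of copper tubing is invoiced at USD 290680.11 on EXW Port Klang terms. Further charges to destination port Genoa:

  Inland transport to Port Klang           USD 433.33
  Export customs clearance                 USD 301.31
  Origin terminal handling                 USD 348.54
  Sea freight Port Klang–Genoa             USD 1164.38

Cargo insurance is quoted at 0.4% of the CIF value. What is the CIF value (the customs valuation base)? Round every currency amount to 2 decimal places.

Let C be the CIF value. C = EXW price + pre-shipment costs + freight + 0.4% × C
C − 0.4% × C = 290680.11 + 433.33 + 301.31 + 348.54 + 1164.38
0.996 × C = 292927.67
C = 292927.67 / 0.996 = 294104.09
Insurance premium = 0.4% × 294104.09 = 1176.42

CIF value: USD 294104.09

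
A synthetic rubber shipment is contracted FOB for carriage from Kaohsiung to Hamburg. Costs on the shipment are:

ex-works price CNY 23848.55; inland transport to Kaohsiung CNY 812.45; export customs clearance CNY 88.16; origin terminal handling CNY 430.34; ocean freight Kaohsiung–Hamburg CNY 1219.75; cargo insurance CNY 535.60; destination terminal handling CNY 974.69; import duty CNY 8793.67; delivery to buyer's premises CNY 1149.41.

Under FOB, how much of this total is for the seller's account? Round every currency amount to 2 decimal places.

Seller's account: CNY 25179.50

FOB: the seller bears costs until goods are on board at the origin port; the buyer bears freight, insurance and all costs thereafter.
Seller's account: goods 23848.55 + inland to port 812.45 + export clearance 88.16 + origin terminal 430.34 = 25179.50
Buyer's account: freight 1219.75 + insurance 535.60 + destination terminal 974.69 + duty 8793.67 + delivery 1149.41 = 12673.12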